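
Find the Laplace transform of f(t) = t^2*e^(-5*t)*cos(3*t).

L{cos(3t)} = s/(s^2 + 9).
Multiplying by e^(-5t) shifts s → s + 5, so L{e^(-5*t)*cos(3*t)} = (s + 5)/((s + 5)^2 + 9).
Then apply L{t^2·g(t)} = (-1)^2 d^2/ds^2[H(s)] with H(s) = (s + 5)/((s + 5)^2 + 9):
differentiating 2 times and applying the sign gives 2*(s + 5)*(s^2 + 10*s - 2)/(s^2 + 10*s + 34)^3.

2*(s + 5)*(s^2 + 10*s - 2)/(s^2 + 10*s + 34)^3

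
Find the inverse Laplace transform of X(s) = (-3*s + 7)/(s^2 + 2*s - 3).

exp(t) - 4*exp(-3*t)

Factor the denominator: s^2 + 2*s - 3 = (s - 1)*(s + 3).
Partial fraction decomposition gives [-4/(s + 3)] + [1/(s - 1)].
Invert each term: -4/(s + 3) ↔ -4e^(-3t); 1/(s - 1) ↔ e^(t).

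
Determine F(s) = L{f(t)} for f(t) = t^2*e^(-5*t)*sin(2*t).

L{sin(2t)} = 2/(s^2 + 4).
Multiplying by e^(-5t) shifts s → s + 5, so L{e^(-5*t)*sin(2*t)} = 2/((s + 5)^2 + 4).
Then apply L{t^2·g(t)} = (-1)^2 d^2/ds^2[G(s)] with G(s) = 2/((s + 5)^2 + 4):
differentiating 2 times and applying the sign gives 4*(3*s^2 + 30*s + 71)/(s^2 + 10*s + 29)^3.

F(s) = 4*(3*s^2 + 30*s + 71)/(s^2 + 10*s + 29)^3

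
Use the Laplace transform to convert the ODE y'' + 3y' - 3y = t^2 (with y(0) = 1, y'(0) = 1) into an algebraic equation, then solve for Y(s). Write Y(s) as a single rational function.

Y(s) = (s^4 + 4*s^3 + 2)/(s^5 + 3*s^4 - 3*s^3)

Laplace-transform each side.
With L{y''} = s^2 Y - s·y(0) - y'(0) and L{y'} = sY - y(0), with y(0) = 1, y'(0) = 1: the LHS transforms to (s^2 + 3*s - 3)Y - (s + 4).
The right side is L{t^2} = 2/s^3.
So (s^2 + 3*s - 3)Y = 2/s^3 + (s + 4).
Solve for Y(s) and write it as one ratio of polynomials.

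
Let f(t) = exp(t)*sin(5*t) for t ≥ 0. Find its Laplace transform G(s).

G(s) = 5/((s - 1)^2 + 25)

L{sin(5t)} = 5/(s^2 + 25).
By the first shifting theorem, multiplying by e^(t) replaces s with s - 1.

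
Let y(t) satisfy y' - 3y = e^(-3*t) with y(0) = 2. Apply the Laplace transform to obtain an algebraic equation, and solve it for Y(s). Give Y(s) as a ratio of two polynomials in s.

Y(s) = (2*s + 7)/(s^2 - 9)

Take the Laplace transform of both sides.
With L{y'} = sY - y(0) = sY - 2: the LHS transforms to (s - 3)Y - (2).
The right side is L{e^(-3*t)} = 1/(s + 3).
So (s - 3)Y = 1/(s + 3) + (2).
Solve for Y(s) and write it as one ratio of polynomials.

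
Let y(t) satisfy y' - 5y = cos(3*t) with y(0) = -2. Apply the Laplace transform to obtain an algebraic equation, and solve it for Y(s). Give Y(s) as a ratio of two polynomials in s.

Y(s) = (-2*s^2 + s - 18)/(s^3 - 5*s^2 + 9*s - 45)

Transform both sides with L{·}.
Using L{y'} = sY - y(0) = sY - (-2), the left side becomes (s - 5)Y - (-2).
The right side is L{cos(3*t)} = s/(s^2 + 9).
So (s - 5)Y = s/(s^2 + 9) + (-2).
Divide through and combine into a single rational function.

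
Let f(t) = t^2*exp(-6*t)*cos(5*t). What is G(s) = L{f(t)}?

G(s) = 2*(s + 6)*(s^2 + 12*s - 39)/(s^2 + 12*s + 61)^3

L{cos(5t)} = s/(s^2 + 25).
Multiplying by e^(-6t) shifts s → s + 6, so L{exp(-6*t)*cos(5*t)} = (s + 6)/((s + 6)^2 + 25).
Then apply L{t^2·g(t)} = (-1)^2 d^2/ds^2[H(s)] with H(s) = (s + 6)/((s + 6)^2 + 25):
differentiating 2 times and applying the sign gives 2*(s + 6)*(s^2 + 12*s - 39)/(s^2 + 12*s + 61)^3.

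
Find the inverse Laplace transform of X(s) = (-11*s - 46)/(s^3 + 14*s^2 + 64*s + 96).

Factor the denominator: s^3 + 14*s^2 + 64*s + 96 = (s + 4)^2*(s + 6).
Partial fraction decomposition gives [-5/(s + 4)] + [-1/(s + 4)^2] + [5/(s + 6)].
Invert each term: -5/(s + 4) ↔ -5e^(-4t); -1/(s + 4)^2 ↔ -t·e^(-4t); 5/(s + 6) ↔ 5e^(-6t).

-t*exp(-4*t) - 5*exp(-4*t) + 5*exp(-6*t)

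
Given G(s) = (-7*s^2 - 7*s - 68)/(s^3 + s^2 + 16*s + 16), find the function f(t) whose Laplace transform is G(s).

Factor the denominator: s^3 + s^2 + 16*s + 16 = (s + 1)*(s^2 + 16).
Partial fraction decomposition gives [-4/(s + 1)] + [-3*s/(s^2 + 16)] + [-4/(s^2 + 16)].
Invert each term: -4/(s + 1) ↔ -4e^(-t); -3·s/(s^2 + 16) ↔ -3cos(4t); -1·4/(s^2 + 16) ↔ -sin(4t).

f(t) = -sin(4*t) - 3*cos(4*t) - 4*exp(-t)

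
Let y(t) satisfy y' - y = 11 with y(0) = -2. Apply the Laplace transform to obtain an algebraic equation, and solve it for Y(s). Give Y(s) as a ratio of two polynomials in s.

Take the Laplace transform of both sides.
The derivative rules (L{y'} = sY - y(0) = sY - (-2)) turn the left side into (s - 1)Y - (-2).
The right side is L{11} = 11/s.
So (s - 1)Y = 11/s + (-2).
Divide through and combine into a single rational function.

Y(s) = (-2*s + 11)/(s^2 - s)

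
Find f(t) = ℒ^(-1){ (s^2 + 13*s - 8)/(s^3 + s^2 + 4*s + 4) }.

f(t) = 4*sin(2*t) + 5*cos(2*t) - 4*exp(-t)

Factor the denominator: s^3 + s^2 + 4*s + 4 = (s + 1)*(s^2 + 4).
Partial fraction decomposition gives [-4/(s + 1)] + [5*s/(s^2 + 4)] + [8/(s^2 + 4)].
Invert each term: -4/(s + 1) ↔ -4e^(-t); 5·s/(s^2 + 4) ↔ 5cos(2t); 4·2/(s^2 + 4) ↔ 4sin(2t).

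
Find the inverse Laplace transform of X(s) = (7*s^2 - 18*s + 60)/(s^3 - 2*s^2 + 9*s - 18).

4*exp(2*t) - 4*sin(3*t) + 3*cos(3*t)

Factor the denominator: s^3 - 2*s^2 + 9*s - 18 = (s - 2)*(s^2 + 9).
Partial fraction decomposition gives [4/(s - 2)] + [3*s/(s^2 + 9)] + [-12/(s^2 + 9)].
Invert each term: 4/(s - 2) ↔ 4e^(2t); 3·s/(s^2 + 9) ↔ 3cos(3t); -4·3/(s^2 + 9) ↔ -4sin(3t).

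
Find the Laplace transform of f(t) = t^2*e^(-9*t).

L{e^(-9t)} = 1/(s + 9).
Then apply L{t^2·g(t)} = (-1)^2 d^2/ds^2[G(s)] with G(s) = 1/(s + 9):
differentiating 2 times and applying the sign gives 2/(s + 9)^3.

2/(s + 9)^3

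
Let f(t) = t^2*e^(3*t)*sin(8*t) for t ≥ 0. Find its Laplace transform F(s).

F(s) = 16*(3*s^2 - 18*s - 37)/(s^2 - 6*s + 73)^3

L{sin(8t)} = 8/(s^2 + 64).
Multiplying by e^(3t) shifts s → s - 3, so L{e^(3*t)*sin(8*t)} = 8/((s - 3)^2 + 64).
Then apply L{t^2·g(t)} = (-1)^2 d^2/ds^2[G(s)] with G(s) = 8/((s - 3)^2 + 64):
differentiating 2 times and applying the sign gives 16*(3*s^2 - 18*s - 37)/(s^2 - 6*s + 73)^3.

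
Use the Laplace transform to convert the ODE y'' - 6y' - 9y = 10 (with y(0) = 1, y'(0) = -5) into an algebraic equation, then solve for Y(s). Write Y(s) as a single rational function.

Transform both sides with L{·}.
With L{y''} = s^2 Y - s·y(0) - y'(0) and L{y'} = sY - y(0), with y(0) = 1, y'(0) = -5: the LHS transforms to (s^2 - 6*s - 9)Y - (s - 11).
The right side is L{10} = 10/s.
So (s^2 - 6*s - 9)Y = 10/s + (s - 11).
Solve for Y(s) and write it as one ratio of polynomials.

Y(s) = (s^2 - 11*s + 10)/(s^3 - 6*s^2 - 9*s)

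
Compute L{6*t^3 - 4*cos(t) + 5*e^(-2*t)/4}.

-4*s/(s^2 + 1) + 5/(4*(s + 2)) + 36/s^4

By linearity of the Laplace transform, transform each term separately.
(6)·[L{t^3} = 3!/s^4 = 6/s^4]; (-4)·[L{cos(t)} = s/(s^2 + 1)]; (5/4)·[L{e^(-2t)} = 1/(s + 2)].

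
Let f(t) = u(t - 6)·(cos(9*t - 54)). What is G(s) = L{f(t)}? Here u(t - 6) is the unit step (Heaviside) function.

By the second shifting theorem, L{u(t - c)·g(t - c)} = e^(-cs)·H(s) with c = 6 and H(s) = L{g(t)}.
L{cos(9t)} = s/(s^2 + 81).

G(s) = s*exp(-6*s)/(s^2 + 81)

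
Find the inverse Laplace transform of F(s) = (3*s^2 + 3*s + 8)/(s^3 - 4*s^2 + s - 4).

4*exp(4*t) - sin(t) - cos(t)

Factor the denominator: s^3 - 4*s^2 + s - 4 = (s - 4)*(s^2 + 1).
Partial fraction decomposition gives [4/(s - 4)] + [-s/(s^2 + 1)] + [-1/(s^2 + 1)].
Invert each term: 4/(s - 4) ↔ 4e^(4t); -1·s/(s^2 + 1) ↔ -cos(t); -1·1/(s^2 + 1) ↔ -sin(t).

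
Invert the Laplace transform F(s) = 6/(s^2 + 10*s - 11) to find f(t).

f(t) = exp(-5*t)*sinh(6*t)

Rewrite the denominator: s^2 + 10*s - 11 = (s + 5)^2 - 36.
The form in (s + 5) signals a first-shifting-theorem factor e^(-5t).
Since L{sinh(6t)} = 6/(s^2 - 36), the inverse is e^(-5*t)*sinh(6*t).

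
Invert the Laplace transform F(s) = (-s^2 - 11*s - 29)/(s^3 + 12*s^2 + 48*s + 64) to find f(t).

Factor the denominator: s^3 + 12*s^2 + 48*s + 64 = (s + 4)^3.
Partial fraction decomposition gives [-1/(s + 4)] + [-3/(s + 4)^2] + [-1/(s + 4)^3].
Invert each term: -1/(s + 4) ↔ -e^(-4t); -3/(s + 4)^2 ↔ -3t·e^(-4t); -1/(s + 4)^3 ↔ (-1/2)t^2·e^(-4t).

f(t) = -t^2*exp(-4*t)/2 - 3*t*exp(-4*t) - exp(-4*t)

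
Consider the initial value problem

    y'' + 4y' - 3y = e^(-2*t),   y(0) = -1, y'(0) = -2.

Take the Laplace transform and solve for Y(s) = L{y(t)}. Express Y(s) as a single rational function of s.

Y(s) = (-s^2 - 8*s - 11)/(s^3 + 6*s^2 + 5*s - 6)

Take the Laplace transform of both sides.
With L{y''} = s^2 Y - s·y(0) - y'(0) and L{y'} = sY - y(0), with y(0) = -1, y'(0) = -2: the LHS transforms to (s^2 + 4*s - 3)Y - (-s - 6).
The right side is L{e^(-2*t)} = 1/(s + 2).
So (s^2 + 4*s - 3)Y = 1/(s + 2) + (-s - 6).
Isolate Y and clear denominators.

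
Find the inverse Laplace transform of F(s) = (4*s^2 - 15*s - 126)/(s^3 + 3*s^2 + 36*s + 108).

Factor the denominator: s^3 + 3*s^2 + 36*s + 108 = (s + 3)*(s^2 + 36).
Partial fraction decomposition gives [-1/(s + 3)] + [5*s/(s^2 + 36)] + [-30/(s^2 + 36)].
Invert each term: -1/(s + 3) ↔ -e^(-3t); 5·s/(s^2 + 36) ↔ 5cos(6t); -5·6/(s^2 + 36) ↔ -5sin(6t).

-5*sin(6*t) + 5*cos(6*t) - exp(-3*t)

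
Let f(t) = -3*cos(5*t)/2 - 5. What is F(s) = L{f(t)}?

F(s) = -3*s/(2*(s^2 + 25)) - 5/s

By linearity of the Laplace transform, transform each term separately.
L{-5} = -5/s; (-3/2)·[L{cos(5t)} = s/(s^2 + 25)].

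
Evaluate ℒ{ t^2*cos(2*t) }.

L{cos(2t)} = s/(s^2 + 4).
Then apply L{t^2·g(t)} = (-1)^2 d^2/ds^2[G(s)] with G(s) = s/(s^2 + 4):
differentiating 2 times and applying the sign gives 2*s*(s^2 - 12)/(s^2 + 4)^3.

2*s*(s^2 - 12)/(s^2 + 4)^3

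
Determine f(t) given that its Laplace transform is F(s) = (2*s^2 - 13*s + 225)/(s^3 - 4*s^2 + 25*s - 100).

Factor the denominator: s^3 - 4*s^2 + 25*s - 100 = (s - 4)*(s^2 + 25).
Partial fraction decomposition gives [5/(s - 4)] + [-3*s/(s^2 + 25)] + [-25/(s^2 + 25)].
Invert each term: 5/(s - 4) ↔ 5e^(4t); -3·s/(s^2 + 25) ↔ -3cos(5t); -5·5/(s^2 + 25) ↔ -5sin(5t).

f(t) = 5*exp(4*t) - 5*sin(5*t) - 3*cos(5*t)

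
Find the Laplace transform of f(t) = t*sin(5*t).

L{sin(5t)} = 5/(s^2 + 25).
Then apply L{t·g(t)} = -d/ds[G(s)] with G(s) = 5/(s^2 + 25):
differentiating 1 time and applying the sign gives 10*s/(s^2 + 25)^2.

10*s/(s^2 + 25)^2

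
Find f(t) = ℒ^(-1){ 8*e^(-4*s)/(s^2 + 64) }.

f(t) = Heaviside(t - 4)*(sin(8*t - 32))

The factor e^(-4s) signals a time shift by c = 4 (second shifting theorem).
L{sin(8t)} = 8/(s^2 + 64), so L^-1{8/(s^2 + 64)} = sin(8*t).
Hence the inverse is u(t - 4) times that function evaluated at t - 4.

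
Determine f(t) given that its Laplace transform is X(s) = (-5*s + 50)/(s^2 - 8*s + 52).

Complete the square in the denominator: s^2 - 8*s + 52 = (s - 4)^2 + 6^2.
Split the numerator to match: -5*s + 50 = -5·(s - 4) + 5·6.
Invert each term: -5·(s - 4)/((s - 4)^2 + 36) ↔ -5e^(4t)cos(6t); 5·6/((s - 4)^2 + 36) ↔ 5e^(4t)sin(6t).

f(t) = 5*exp(4*t)*sin(6*t) - 5*exp(4*t)*cos(6*t)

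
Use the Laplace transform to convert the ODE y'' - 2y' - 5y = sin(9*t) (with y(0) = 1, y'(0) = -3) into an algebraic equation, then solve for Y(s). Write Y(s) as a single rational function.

Transform both sides with L{·}.
With L{y''} = s^2 Y - s·y(0) - y'(0) and L{y'} = sY - y(0), with y(0) = 1, y'(0) = -3: the LHS transforms to (s^2 - 2*s - 5)Y - (s - 5).
The right side is L{sin(9*t)} = 9/(s^2 + 81).
So (s^2 - 2*s - 5)Y = 9/(s^2 + 81) + (s - 5).
Solve for Y(s) and write it as one ratio of polynomials.

Y(s) = (s^3 - 5*s^2 + 81*s - 396)/(s^4 - 2*s^3 + 76*s^2 - 162*s - 405)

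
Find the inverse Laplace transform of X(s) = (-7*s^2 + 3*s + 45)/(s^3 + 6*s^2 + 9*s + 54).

Factor the denominator: s^3 + 6*s^2 + 9*s + 54 = (s + 6)*(s^2 + 9).
Partial fraction decomposition gives [-5/(s + 6)] + [-2*s/(s^2 + 9)] + [15/(s^2 + 9)].
Invert each term: -5/(s + 6) ↔ -5e^(-6t); -2·s/(s^2 + 9) ↔ -2cos(3t); 5·3/(s^2 + 9) ↔ 5sin(3t).

5*sin(3*t) - 2*cos(3*t) - 5*exp(-6*t)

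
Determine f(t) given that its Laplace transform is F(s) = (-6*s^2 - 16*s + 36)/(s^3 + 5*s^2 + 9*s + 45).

f(t) = 3*sin(3*t) - 5*cos(3*t) - exp(-5*t)

Factor the denominator: s^3 + 5*s^2 + 9*s + 45 = (s + 5)*(s^2 + 9).
Partial fraction decomposition gives [-1/(s + 5)] + [-5*s/(s^2 + 9)] + [9/(s^2 + 9)].
Invert each term: -1/(s + 5) ↔ -e^(-5t); -5·s/(s^2 + 9) ↔ -5cos(3t); 3·3/(s^2 + 9) ↔ 3sin(3t).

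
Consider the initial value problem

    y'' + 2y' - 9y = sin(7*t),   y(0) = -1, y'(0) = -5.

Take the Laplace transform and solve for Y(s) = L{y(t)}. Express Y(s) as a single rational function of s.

Y(s) = (-s^3 - 7*s^2 - 49*s - 336)/(s^4 + 2*s^3 + 40*s^2 + 98*s - 441)

Transform both sides with L{·}.
With L{y''} = s^2 Y - s·y(0) - y'(0) and L{y'} = sY - y(0), with y(0) = -1, y'(0) = -5: the LHS transforms to (s^2 + 2*s - 9)Y - (-s - 7).
The right side is L{sin(7*t)} = 7/(s^2 + 49).
So (s^2 + 2*s - 9)Y = 7/(s^2 + 49) + (-s - 7).
Isolate Y and clear denominators.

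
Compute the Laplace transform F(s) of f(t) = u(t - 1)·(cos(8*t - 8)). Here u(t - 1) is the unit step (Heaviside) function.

F(s) = s*exp(-s)/(s^2 + 64)

By the second shifting theorem, L{u(t - c)·g(t - c)} = e^(-cs)·G(s) with c = 1 and G(s) = L{g(t)}.
L{cos(8t)} = s/(s^2 + 64).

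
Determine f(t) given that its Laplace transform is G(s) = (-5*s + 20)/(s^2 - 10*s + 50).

Complete the square in the denominator: s^2 - 10*s + 50 = (s - 5)^2 + 5^2.
Split the numerator to match: -5*s + 20 = -5·(s - 5) - 1·5.
Invert each term: -5·(s - 5)/((s - 5)^2 + 25) ↔ -5e^(5t)cos(5t); -1·5/((s - 5)^2 + 25) ↔ -e^(5t)sin(5t).

f(t) = -exp(5*t)*sin(5*t) - 5*exp(5*t)*cos(5*t)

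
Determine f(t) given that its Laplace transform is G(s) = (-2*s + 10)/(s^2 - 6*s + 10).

f(t) = 4*exp(3*t)*sin(t) - 2*exp(3*t)*cos(t)

Complete the square in the denominator: s^2 - 6*s + 10 = (s - 3)^2 + 1^2.
Split the numerator to match: -2*s + 10 = -2·(s - 3) + 4·1.
Invert each term: -2·(s - 3)/((s - 3)^2 + 1) ↔ -2e^(3t)cos(t); 4·1/((s - 3)^2 + 1) ↔ 4e^(3t)sin(t).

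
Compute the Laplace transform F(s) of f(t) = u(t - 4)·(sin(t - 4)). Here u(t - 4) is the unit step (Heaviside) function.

By the second shifting theorem, L{u(t - c)·g(t - c)} = e^(-cs)·G(s) with c = 4 and G(s) = L{g(t)}.
L{sin(t)} = 1/(s^2 + 1).

F(s) = exp(-4*s)/(s^2 + 1)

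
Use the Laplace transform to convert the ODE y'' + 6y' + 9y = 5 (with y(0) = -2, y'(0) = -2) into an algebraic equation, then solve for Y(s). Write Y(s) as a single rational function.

Y(s) = (-2*s^2 - 14*s + 5)/(s^3 + 6*s^2 + 9*s)

Take the Laplace transform of both sides.
The derivative rules (L{y''} = s^2 Y - s·y(0) - y'(0) and L{y'} = sY - y(0), with y(0) = -2, y'(0) = -2) turn the left side into (s^2 + 6*s + 9)Y - (-2*s - 14).
The right side is L{5} = 5/s.
So (s^2 + 6*s + 9)Y = 5/s + (-2*s - 14).
Solve for Y(s) and write it as one ratio of polynomials.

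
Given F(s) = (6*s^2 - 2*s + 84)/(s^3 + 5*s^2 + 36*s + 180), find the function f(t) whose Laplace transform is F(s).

Factor the denominator: s^3 + 5*s^2 + 36*s + 180 = (s + 5)*(s^2 + 36).
Partial fraction decomposition gives [4/(s + 5)] + [2*s/(s^2 + 36)] + [-12/(s^2 + 36)].
Invert each term: 4/(s + 5) ↔ 4e^(-5t); 2·s/(s^2 + 36) ↔ 2cos(6t); -2·6/(s^2 + 36) ↔ -2sin(6t).

f(t) = -2*sin(6*t) + 2*cos(6*t) + 4*exp(-5*t)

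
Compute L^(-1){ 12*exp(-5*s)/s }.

The factor e^(-5s) signals a time shift by c = 5 (second shifting theorem).
L{12} = 12/s, so L^-1{12/s} = 12.
Hence the inverse is u(t - 5) times that function evaluated at t - 5.

Heaviside(t - 5)*(12)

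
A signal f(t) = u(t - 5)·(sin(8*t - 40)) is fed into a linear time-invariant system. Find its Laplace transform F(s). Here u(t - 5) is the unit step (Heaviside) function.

By the second shifting theorem, L{u(t - c)·g(t - c)} = e^(-cs)·G(s) with c = 5 and G(s) = L{g(t)}.
L{sin(8t)} = 8/(s^2 + 64).

F(s) = 8*exp(-5*s)/(s^2 + 64)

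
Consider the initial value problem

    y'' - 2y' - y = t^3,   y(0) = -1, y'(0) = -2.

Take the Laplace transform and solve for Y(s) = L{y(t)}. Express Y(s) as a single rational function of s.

Y(s) = (-s^5 + 6)/(s^6 - 2*s^5 - s^4)

Take the Laplace transform of both sides.
Using L{y''} = s^2 Y - s·y(0) - y'(0) and L{y'} = sY - y(0), with y(0) = -1, y'(0) = -2, the left side becomes (s^2 - 2*s - 1)Y - (-s).
The right side is L{t^3} = 6/s^4.
So (s^2 - 2*s - 1)Y = 6/s^4 + (-s).
Solve for Y(s) and write it as one ratio of polynomials.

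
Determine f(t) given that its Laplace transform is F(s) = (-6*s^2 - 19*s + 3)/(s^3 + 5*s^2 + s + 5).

Factor the denominator: s^3 + 5*s^2 + s + 5 = (s + 5)*(s^2 + 1).
Partial fraction decomposition gives [-2/(s + 5)] + [-4*s/(s^2 + 1)] + [1/(s^2 + 1)].
Invert each term: -2/(s + 5) ↔ -2e^(-5t); -4·s/(s^2 + 1) ↔ -4cos(t); 1·1/(s^2 + 1) ↔ sin(t).

f(t) = sin(t) - 4*cos(t) - 2*exp(-5*t)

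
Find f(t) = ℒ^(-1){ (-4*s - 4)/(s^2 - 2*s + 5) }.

f(t) = -4*exp(t)*sin(2*t) - 4*exp(t)*cos(2*t)

Complete the square in the denominator: s^2 - 2*s + 5 = (s - 1)^2 + 2^2.
Split the numerator to match: -4*s - 4 = -4·(s - 1) - 4·2.
Invert each term: -4·(s - 1)/((s - 1)^2 + 4) ↔ -4e^(t)cos(2t); -4·2/((s - 1)^2 + 4) ↔ -4e^(t)sin(2t).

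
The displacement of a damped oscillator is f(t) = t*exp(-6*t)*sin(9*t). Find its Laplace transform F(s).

F(s) = 18*(s + 6)/(s^2 + 12*s + 117)^2

L{sin(9t)} = 9/(s^2 + 81).
Multiplying by e^(-6t) shifts s → s + 6, so L{exp(-6*t)*sin(9*t)} = 9/((s + 6)^2 + 81).
Then apply L{t·g(t)} = -d/ds[G(s)] with G(s) = 9/((s + 6)^2 + 81):
differentiating 1 time and applying the sign gives 18*(s + 6)/(s^2 + 12*s + 117)^2.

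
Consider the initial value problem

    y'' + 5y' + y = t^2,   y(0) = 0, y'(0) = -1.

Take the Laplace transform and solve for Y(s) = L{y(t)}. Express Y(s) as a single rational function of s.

Y(s) = (-s^3 + 2)/(s^5 + 5*s^4 + s^3)

Laplace-transform each side.
The derivative rules (L{y''} = s^2 Y - s·y(0) - y'(0) and L{y'} = sY - y(0), with y(0) = 0, y'(0) = -1) turn the left side into (s^2 + 5*s + 1)Y - (-1).
The right side is L{t^2} = 2/s^3.
So (s^2 + 5*s + 1)Y = 2/s^3 + (-1).
Divide through and combine into a single rational function.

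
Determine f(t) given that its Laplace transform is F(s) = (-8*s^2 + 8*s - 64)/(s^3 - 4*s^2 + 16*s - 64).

f(t) = -5*exp(4*t) - sin(4*t) - 3*cos(4*t)

Factor the denominator: s^3 - 4*s^2 + 16*s - 64 = (s - 4)*(s^2 + 16).
Partial fraction decomposition gives [-5/(s - 4)] + [-3*s/(s^2 + 16)] + [-4/(s^2 + 16)].
Invert each term: -5/(s - 4) ↔ -5e^(4t); -3·s/(s^2 + 16) ↔ -3cos(4t); -1·4/(s^2 + 16) ↔ -sin(4t).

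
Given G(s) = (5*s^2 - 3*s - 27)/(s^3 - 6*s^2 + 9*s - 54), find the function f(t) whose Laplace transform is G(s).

f(t) = 3*exp(6*t) + 3*sin(3*t) + 2*cos(3*t)

Factor the denominator: s^3 - 6*s^2 + 9*s - 54 = (s - 6)*(s^2 + 9).
Partial fraction decomposition gives [3/(s - 6)] + [2*s/(s^2 + 9)] + [9/(s^2 + 9)].
Invert each term: 3/(s - 6) ↔ 3e^(6t); 2·s/(s^2 + 9) ↔ 2cos(3t); 3·3/(s^2 + 9) ↔ 3sin(3t).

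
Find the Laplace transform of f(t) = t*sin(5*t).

L{sin(5t)} = 5/(s^2 + 25).
Then apply L{t·g(t)} = -d/ds[G(s)] with G(s) = 5/(s^2 + 25):
differentiating 1 time and applying the sign gives 10*s/(s^2 + 25)^2.

10*s/(s^2 + 25)^2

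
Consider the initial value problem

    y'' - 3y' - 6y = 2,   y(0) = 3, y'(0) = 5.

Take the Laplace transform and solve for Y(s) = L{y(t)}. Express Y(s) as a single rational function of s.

Transform both sides with L{·}.
Using L{y''} = s^2 Y - s·y(0) - y'(0) and L{y'} = sY - y(0), with y(0) = 3, y'(0) = 5, the left side becomes (s^2 - 3*s - 6)Y - (3*s - 4).
The right side is L{2} = 2/s.
So (s^2 - 3*s - 6)Y = 2/s + (3*s - 4).
Isolate Y and clear denominators.

Y(s) = (3*s^2 - 4*s + 2)/(s^3 - 3*s^2 - 6*s)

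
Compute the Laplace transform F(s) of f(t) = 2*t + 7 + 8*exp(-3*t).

By linearity of the Laplace transform, transform each term separately.
(2)·[L{t} = 1!/s^2 = 1/s^2]; (8)·[L{e^(-3t)} = 1/(s + 3)]; L{7} = 7/s.

F(s) = 8/(s + 3) + 7/s + 2/s^2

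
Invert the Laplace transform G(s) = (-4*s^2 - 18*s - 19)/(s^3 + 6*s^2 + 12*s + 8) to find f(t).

Factor the denominator: s^3 + 6*s^2 + 12*s + 8 = (s + 2)^3.
Partial fraction decomposition gives [-4/(s + 2)] + [-2/(s + 2)^2] + [(s + 2)^(-3)].
Invert each term: -4/(s + 2) ↔ -4e^(-2t); -2/(s + 2)^2 ↔ -2t·e^(-2t); 1/(s + 2)^3 ↔ (1/2)t^2·e^(-2t).

f(t) = t^2*exp(-2*t)/2 - 2*t*exp(-2*t) - 4*exp(-2*t)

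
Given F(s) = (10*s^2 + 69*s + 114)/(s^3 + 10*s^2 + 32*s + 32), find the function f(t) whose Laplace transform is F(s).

Factor the denominator: s^3 + 10*s^2 + 32*s + 32 = (s + 2)*(s + 4)^2.
Partial fraction decomposition gives [6/(s + 4)] + [(s + 4)^(-2)] + [4/(s + 2)].
Invert each term: 6/(s + 4) ↔ 6e^(-4t); 1/(s + 4)^2 ↔ t·e^(-4t); 4/(s + 2) ↔ 4e^(-2t).

f(t) = t*exp(-4*t) + 4*exp(-2*t) + 6*exp(-4*t)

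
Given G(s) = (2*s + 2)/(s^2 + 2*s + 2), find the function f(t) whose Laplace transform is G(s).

f(t) = 2*exp(-t)*cos(t)

Rewrite the denominator: s^2 + 2*s + 2 = (s + 1)^2 + 1.
The form in (s + 1) signals a first-shifting-theorem factor e^(-t).
Since L{cos(t)} = s/(s^2 + 1), the inverse is exp(-t)*cos(t), scaled by 2.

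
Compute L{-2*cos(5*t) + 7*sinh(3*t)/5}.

The transform is linear, so treat each term independently.
(-2)·[L{cos(5t)} = s/(s^2 + 25)]; (7/5)·[L{sinh(3t)} = 3/(s^2 - 9)].

-2*s/(s^2 + 25) + 21/(5*(s^2 - 9))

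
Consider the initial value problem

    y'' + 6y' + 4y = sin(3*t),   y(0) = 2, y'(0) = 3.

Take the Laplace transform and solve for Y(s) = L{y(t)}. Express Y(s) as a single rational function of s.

Transform both sides with L{·}.
Using L{y''} = s^2 Y - s·y(0) - y'(0) and L{y'} = sY - y(0), with y(0) = 2, y'(0) = 3, the left side becomes (s^2 + 6*s + 4)Y - (2*s + 15).
The right side is L{sin(3*t)} = 3/(s^2 + 9).
So (s^2 + 6*s + 4)Y = 3/(s^2 + 9) + (2*s + 15).
Isolate Y and clear denominators.

Y(s) = (2*s^3 + 15*s^2 + 18*s + 138)/(s^4 + 6*s^3 + 13*s^2 + 54*s + 36)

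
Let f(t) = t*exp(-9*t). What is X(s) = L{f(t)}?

L{e^(-9t)} = 1/(s + 9).
Then apply L{t·g(t)} = -d/ds[G(s)] with G(s) = 1/(s + 9):
differentiating 1 time and applying the sign gives (s + 9)^(-2).

X(s) = (s + 9)^(-2)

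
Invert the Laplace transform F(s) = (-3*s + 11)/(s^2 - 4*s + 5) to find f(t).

Complete the square in the denominator: s^2 - 4*s + 5 = (s - 2)^2 + 1^2.
Split the numerator to match: -3*s + 11 = -3·(s - 2) + 5·1.
Invert each term: -3·(s - 2)/((s - 2)^2 + 1) ↔ -3e^(2t)cos(t); 5·1/((s - 2)^2 + 1) ↔ 5e^(2t)sin(t).

f(t) = 5*exp(2*t)*sin(t) - 3*exp(2*t)*cos(t)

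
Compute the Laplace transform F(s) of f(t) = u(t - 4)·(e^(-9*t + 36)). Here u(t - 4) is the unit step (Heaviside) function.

By the second shifting theorem, L{u(t - c)·g(t - c)} = e^(-cs)·G(s) with c = 4 and G(s) = L{g(t)}.
L{e^(-9t)} = 1/(s + 9).

F(s) = exp(-4*s)/(s + 9)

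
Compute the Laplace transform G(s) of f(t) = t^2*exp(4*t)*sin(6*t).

G(s) = 36*(s^2 - 8*s + 4)/(s^2 - 8*s + 52)^3

L{sin(6t)} = 6/(s^2 + 36).
Multiplying by e^(4t) shifts s → s - 4, so L{exp(4*t)*sin(6*t)} = 6/((s - 4)^2 + 36).
Then apply L{t^2·g(t)} = (-1)^2 d^2/ds^2[H(s)] with H(s) = 6/((s - 4)^2 + 36):
differentiating 2 times and applying the sign gives 36*(s^2 - 8*s + 4)/(s^2 - 8*s + 52)^3.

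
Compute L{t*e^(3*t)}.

L{e^(3t)} = 1/(s - 3).
Then apply L{t·g(t)} = -d/ds[H(s)] with H(s) = 1/(s - 3):
differentiating 1 time and applying the sign gives (s - 3)^(-2).

(s - 3)^(-2)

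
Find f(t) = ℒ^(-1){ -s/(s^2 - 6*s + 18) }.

Complete the square in the denominator: s^2 - 6*s + 18 = (s - 3)^2 + 3^2.
Split the numerator to match: -s = -1·(s - 3) - 1·3.
Invert each term: -1·(s - 3)/((s - 3)^2 + 9) ↔ -e^(3t)cos(3t); -1·3/((s - 3)^2 + 9) ↔ -e^(3t)sin(3t).

f(t) = -exp(3*t)*sin(3*t) - exp(3*t)*cos(3*t)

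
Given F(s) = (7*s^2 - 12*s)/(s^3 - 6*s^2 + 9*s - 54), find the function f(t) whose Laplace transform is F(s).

Factor the denominator: s^3 - 6*s^2 + 9*s - 54 = (s - 6)*(s^2 + 9).
Partial fraction decomposition gives [4/(s - 6)] + [3*s/(s^2 + 9)] + [6/(s^2 + 9)].
Invert each term: 4/(s - 6) ↔ 4e^(6t); 3·s/(s^2 + 9) ↔ 3cos(3t); 2·3/(s^2 + 9) ↔ 2sin(3t).

f(t) = 4*exp(6*t) + 2*sin(3*t) + 3*cos(3*t)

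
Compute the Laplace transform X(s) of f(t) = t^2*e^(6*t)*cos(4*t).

L{cos(4t)} = s/(s^2 + 16).
Multiplying by e^(6t) shifts s → s - 6, so L{e^(6*t)*cos(4*t)} = (s - 6)/((s - 6)^2 + 16).
Then apply L{t^2·g(t)} = (-1)^2 d^2/ds^2[G(s)] with G(s) = (s - 6)/((s - 6)^2 + 16):
differentiating 2 times and applying the sign gives 2*(s - 6)*(s^2 - 12*s - 12)/(s^2 - 12*s + 52)^3.

X(s) = 2*(s - 6)*(s^2 - 12*s - 12)/(s^2 - 12*s + 52)^3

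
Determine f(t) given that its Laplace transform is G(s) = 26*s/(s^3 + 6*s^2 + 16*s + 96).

f(t) = 2*sin(4*t) + 3*cos(4*t) - 3*exp(-6*t)

Factor the denominator: s^3 + 6*s^2 + 16*s + 96 = (s + 6)*(s^2 + 16).
Partial fraction decomposition gives [-3/(s + 6)] + [3*s/(s^2 + 16)] + [8/(s^2 + 16)].
Invert each term: -3/(s + 6) ↔ -3e^(-6t); 3·s/(s^2 + 16) ↔ 3cos(4t); 2·4/(s^2 + 16) ↔ 2sin(4t).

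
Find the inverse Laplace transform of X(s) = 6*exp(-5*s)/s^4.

The factor e^(-5s) signals a time shift by c = 5 (second shifting theorem).
L{t^3} = 3!/s^4 = 6/s^4, so L^-1{6/s^4} = t^3.
Hence the inverse is u(t - 5) times that function evaluated at t - 5.

Heaviside(t - 5)*((t - 5)^3)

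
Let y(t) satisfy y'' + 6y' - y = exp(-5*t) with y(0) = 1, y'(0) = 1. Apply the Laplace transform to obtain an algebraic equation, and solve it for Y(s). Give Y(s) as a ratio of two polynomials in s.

Y(s) = (s^2 + 12*s + 36)/(s^3 + 11*s^2 + 29*s - 5)

Apply the Laplace transform to the equation.
With L{y''} = s^2 Y - s·y(0) - y'(0) and L{y'} = sY - y(0), with y(0) = 1, y'(0) = 1: the LHS transforms to (s^2 + 6*s - 1)Y - (s + 7).
The right side is L{exp(-5*t)} = 1/(s + 5).
So (s^2 + 6*s - 1)Y = 1/(s + 5) + (s + 7).
Divide through and combine into a single rational function.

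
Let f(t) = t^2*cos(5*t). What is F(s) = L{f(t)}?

F(s) = 2*s*(s^2 - 75)/(s^2 + 25)^3

L{cos(5t)} = s/(s^2 + 25).
Then apply L{t^2·g(t)} = (-1)^2 d^2/ds^2[G(s)] with G(s) = s/(s^2 + 25):
differentiating 2 times and applying the sign gives 2*s*(s^2 - 75)/(s^2 + 25)^3.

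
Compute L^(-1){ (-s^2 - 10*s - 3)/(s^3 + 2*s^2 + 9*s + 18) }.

Factor the denominator: s^3 + 2*s^2 + 9*s + 18 = (s + 2)*(s^2 + 9).
Partial fraction decomposition gives [1/(s + 2)] + [-2*s/(s^2 + 9)] + [-6/(s^2 + 9)].
Invert each term: 1/(s + 2) ↔ e^(-2t); -2·s/(s^2 + 9) ↔ -2cos(3t); -2·3/(s^2 + 9) ↔ -2sin(3t).

-2*sin(3*t) - 2*cos(3*t) + exp(-2*t)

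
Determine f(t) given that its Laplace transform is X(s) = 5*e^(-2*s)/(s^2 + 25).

The factor e^(-2s) signals a time shift by c = 2 (second shifting theorem).
L{sin(5t)} = 5/(s^2 + 25), so L^-1{5/(s^2 + 25)} = sin(5*t).
Hence the inverse is u(t - 2) times that function evaluated at t - 2.

f(t) = Heaviside(t - 2)*(sin(5*t - 10))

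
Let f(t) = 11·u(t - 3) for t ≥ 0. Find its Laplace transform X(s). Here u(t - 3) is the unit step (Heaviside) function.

By the second shifting theorem, L{u(t - c)·g(t - c)} = e^(-cs)·G(s) with c = 3 and G(s) = L{g(t)}.
L{11} = 11/s.

X(s) = 11*exp(-3*s)/s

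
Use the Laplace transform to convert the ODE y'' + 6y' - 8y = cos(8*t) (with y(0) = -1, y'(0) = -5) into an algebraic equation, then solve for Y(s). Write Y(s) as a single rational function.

Y(s) = (-s^3 - 11*s^2 - 63*s - 704)/(s^4 + 6*s^3 + 56*s^2 + 384*s - 512)

Apply the Laplace transform to the equation.
With L{y''} = s^2 Y - s·y(0) - y'(0) and L{y'} = sY - y(0), with y(0) = -1, y'(0) = -5: the LHS transforms to (s^2 + 6*s - 8)Y - (-s - 11).
The right side is L{cos(8*t)} = s/(s^2 + 64).
So (s^2 + 6*s - 8)Y = s/(s^2 + 64) + (-s - 11).
Divide through and combine into a single rational function.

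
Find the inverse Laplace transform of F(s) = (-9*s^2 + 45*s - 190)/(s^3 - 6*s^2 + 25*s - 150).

Factor the denominator: s^3 - 6*s^2 + 25*s - 150 = (s - 6)*(s^2 + 25).
Partial fraction decomposition gives [-4/(s - 6)] + [-5*s/(s^2 + 25)] + [15/(s^2 + 25)].
Invert each term: -4/(s - 6) ↔ -4e^(6t); -5·s/(s^2 + 25) ↔ -5cos(5t); 3·5/(s^2 + 25) ↔ 3sin(5t).

-4*exp(6*t) + 3*sin(5*t) - 5*cos(5*t)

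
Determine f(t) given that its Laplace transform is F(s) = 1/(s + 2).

Since L{e^(-2t)} = 1/(s + 2), the inverse is exp(-2*t).

f(t) = exp(-2*t)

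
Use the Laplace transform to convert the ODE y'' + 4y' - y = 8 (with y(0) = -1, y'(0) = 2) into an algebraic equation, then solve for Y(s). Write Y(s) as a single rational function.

Laplace-transform each side.
The derivative rules (L{y''} = s^2 Y - s·y(0) - y'(0) and L{y'} = sY - y(0), with y(0) = -1, y'(0) = 2) turn the left side into (s^2 + 4*s - 1)Y - (-s - 2).
The right side is L{8} = 8/s.
So (s^2 + 4*s - 1)Y = 8/s + (-s - 2).
Divide through and combine into a single rational function.

Y(s) = (-s^2 - 2*s + 8)/(s^3 + 4*s^2 - s)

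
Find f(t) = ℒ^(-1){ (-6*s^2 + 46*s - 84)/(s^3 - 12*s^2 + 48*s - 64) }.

Factor the denominator: s^3 - 12*s^2 + 48*s - 64 = (s - 4)^3.
Partial fraction decomposition gives [-6/(s - 4)] + [-2/(s - 4)^2] + [4/(s - 4)^3].
Invert each term: -6/(s - 4) ↔ -6e^(4t); -2/(s - 4)^2 ↔ -2t·e^(4t); 4/(s - 4)^3 ↔ (2)t^2·e^(4t).

f(t) = 2*t^2*exp(4*t) - 2*t*exp(4*t) - 6*exp(4*t)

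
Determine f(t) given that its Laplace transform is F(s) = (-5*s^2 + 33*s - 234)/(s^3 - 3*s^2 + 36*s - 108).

f(t) = -4*exp(3*t) + 5*sin(6*t) - cos(6*t)

Factor the denominator: s^3 - 3*s^2 + 36*s - 108 = (s - 3)*(s^2 + 36).
Partial fraction decomposition gives [-4/(s - 3)] + [-s/(s^2 + 36)] + [30/(s^2 + 36)].
Invert each term: -4/(s - 3) ↔ -4e^(3t); -1·s/(s^2 + 36) ↔ -cos(6t); 5·6/(s^2 + 36) ↔ 5sin(6t).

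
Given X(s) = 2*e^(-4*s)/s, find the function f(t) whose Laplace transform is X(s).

f(t) = Heaviside(t - 4)*(2)

The factor e^(-4s) signals a time shift by c = 4 (second shifting theorem).
L{2} = 2/s, so L^-1{2/s} = 2.
Hence the inverse is u(t - 4) times that function evaluated at t - 4.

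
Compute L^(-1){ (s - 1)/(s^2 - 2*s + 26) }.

exp(t)*cos(5*t)

Rewrite the denominator: s^2 - 2*s + 26 = (s - 1)^2 + 25.
The form in (s - 1) signals a first-shifting-theorem factor e^(t).
Since L{cos(5t)} = s/(s^2 + 25), the inverse is e^(t)*cos(5*t).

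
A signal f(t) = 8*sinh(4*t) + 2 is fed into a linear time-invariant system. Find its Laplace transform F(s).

Apply the Laplace transform termwise.
L{2} = 2/s; (8)·[L{sinh(4t)} = 4/(s^2 - 16)].

F(s) = 32/(s^2 - 16) + 2/s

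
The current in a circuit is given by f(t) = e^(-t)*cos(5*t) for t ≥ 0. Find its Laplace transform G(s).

G(s) = (s + 1)/((s + 1)^2 + 25)

L{cos(5t)} = s/(s^2 + 25).
By the first shifting theorem, multiplying by e^(-t) replaces s with s + 1.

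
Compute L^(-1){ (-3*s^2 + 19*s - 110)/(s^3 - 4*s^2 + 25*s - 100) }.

Factor the denominator: s^3 - 4*s^2 + 25*s - 100 = (s - 4)*(s^2 + 25).
Partial fraction decomposition gives [-2/(s - 4)] + [-s/(s^2 + 25)] + [15/(s^2 + 25)].
Invert each term: -2/(s - 4) ↔ -2e^(4t); -1·s/(s^2 + 25) ↔ -cos(5t); 3·5/(s^2 + 25) ↔ 3sin(5t).

-2*exp(4*t) + 3*sin(5*t) - cos(5*t)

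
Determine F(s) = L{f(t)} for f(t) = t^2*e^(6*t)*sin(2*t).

F(s) = 4*(3*s^2 - 36*s + 104)/(s^2 - 12*s + 40)^3

L{sin(2t)} = 2/(s^2 + 4).
Multiplying by e^(6t) shifts s → s - 6, so L{e^(6*t)*sin(2*t)} = 2/((s - 6)^2 + 4).
Then apply L{t^2·g(t)} = (-1)^2 d^2/ds^2[G(s)] with G(s) = 2/((s - 6)^2 + 4):
differentiating 2 times and applying the sign gives 4*(3*s^2 - 36*s + 104)/(s^2 - 12*s + 40)^3.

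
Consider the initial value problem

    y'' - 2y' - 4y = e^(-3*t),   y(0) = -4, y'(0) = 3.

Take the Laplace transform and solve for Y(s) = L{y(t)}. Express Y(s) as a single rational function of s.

Y(s) = (-4*s^2 - s + 34)/(s^3 + s^2 - 10*s - 12)

Take the Laplace transform of both sides.
Using L{y''} = s^2 Y - s·y(0) - y'(0) and L{y'} = sY - y(0), with y(0) = -4, y'(0) = 3, the left side becomes (s^2 - 2*s - 4)Y - (-4*s + 11).
The right side is L{e^(-3*t)} = 1/(s + 3).
So (s^2 - 2*s - 4)Y = 1/(s + 3) + (-4*s + 11).
Divide through and combine into a single rational function.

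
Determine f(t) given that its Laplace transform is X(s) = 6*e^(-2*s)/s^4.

f(t) = Heaviside(t - 2)*((t - 2)^3)

The factor e^(-2s) signals a time shift by c = 2 (second shifting theorem).
L{t^3} = 3!/s^4 = 6/s^4, so L^-1{6/s^4} = t^3.
Hence the inverse is u(t - 2) times that function evaluated at t - 2.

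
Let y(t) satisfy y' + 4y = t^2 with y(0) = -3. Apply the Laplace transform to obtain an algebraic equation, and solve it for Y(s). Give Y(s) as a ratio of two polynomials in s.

Take the Laplace transform of both sides.
The derivative rules (L{y'} = sY - y(0) = sY - (-3)) turn the left side into (s + 4)Y - (-3).
The right side is L{t^2} = 2/s^3.
So (s + 4)Y = 2/s^3 + (-3).
Solve for Y(s) and write it as one ratio of polynomials.

Y(s) = (-3*s^3 + 2)/(s^4 + 4*s^3)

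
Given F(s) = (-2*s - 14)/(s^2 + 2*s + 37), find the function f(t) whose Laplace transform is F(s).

f(t) = -2*exp(-t)*sin(6*t) - 2*exp(-t)*cos(6*t)

Complete the square in the denominator: s^2 + 2*s + 37 = (s + 1)^2 + 6^2.
Split the numerator to match: -2*s - 14 = -2·(s + 1) - 2·6.
Invert each term: -2·(s + 1)/((s + 1)^2 + 36) ↔ -2e^(-t)cos(6t); -2·6/((s + 1)^2 + 36) ↔ -2e^(-t)sin(6t).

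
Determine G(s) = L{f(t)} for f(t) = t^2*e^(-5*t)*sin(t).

L{sin(t)} = 1/(s^2 + 1).
Multiplying by e^(-5t) shifts s → s + 5, so L{e^(-5*t)*sin(t)} = 1/((s + 5)^2 + 1).
Then apply L{t^2·g(t)} = (-1)^2 d^2/ds^2[H(s)] with H(s) = 1/((s + 5)^2 + 1):
differentiating 2 times and applying the sign gives 2*(3*s^2 + 30*s + 74)/(s^2 + 10*s + 26)^3.

G(s) = 2*(3*s^2 + 30*s + 74)/(s^2 + 10*s + 26)^3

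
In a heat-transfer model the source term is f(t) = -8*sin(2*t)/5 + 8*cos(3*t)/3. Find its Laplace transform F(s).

By linearity of the Laplace transform, transform each term separately.
(8/3)·[L{cos(3t)} = s/(s^2 + 9)]; (-8/5)·[L{sin(2t)} = 2/(s^2 + 4)].

F(s) = 8*s/(3*(s^2 + 9)) - 16/(5*(s^2 + 4))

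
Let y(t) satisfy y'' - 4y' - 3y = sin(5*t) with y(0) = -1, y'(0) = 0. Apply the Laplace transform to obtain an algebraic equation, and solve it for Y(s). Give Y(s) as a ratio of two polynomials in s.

Y(s) = (-s^3 + 4*s^2 - 25*s + 105)/(s^4 - 4*s^3 + 22*s^2 - 100*s - 75)

Transform both sides with L{·}.
The derivative rules (L{y''} = s^2 Y - s·y(0) - y'(0) and L{y'} = sY - y(0), with y(0) = -1, y'(0) = 0) turn the left side into (s^2 - 4*s - 3)Y - (-s + 4).
The right side is L{sin(5*t)} = 5/(s^2 + 25).
So (s^2 - 4*s - 3)Y = 5/(s^2 + 25) + (-s + 4).
Divide through and combine into a single rational function.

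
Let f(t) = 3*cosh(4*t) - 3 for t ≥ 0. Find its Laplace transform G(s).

G(s) = 3*s/(s^2 - 16) - 3/s

By linearity of the Laplace transform, transform each term separately.
(3)·[L{cosh(4t)} = s/(s^2 - 16)]; L{-3} = -3/s.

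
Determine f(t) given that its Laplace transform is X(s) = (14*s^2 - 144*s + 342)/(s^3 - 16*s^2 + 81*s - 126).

Factor the denominator: s^3 - 16*s^2 + 81*s - 126 = (s - 7)*(s - 6)*(s - 3).
Partial fraction decomposition gives [6/(s - 6)] + [3/(s - 3)] + [5/(s - 7)].
Invert each term: 6/(s - 6) ↔ 6e^(6t); 3/(s - 3) ↔ 3e^(3t); 5/(s - 7) ↔ 5e^(7t).

f(t) = 5*exp(7*t) + 6*exp(6*t) + 3*exp(3*t)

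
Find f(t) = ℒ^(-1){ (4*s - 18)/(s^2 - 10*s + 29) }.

f(t) = exp(5*t)*sin(2*t) + 4*exp(5*t)*cos(2*t)

Complete the square in the denominator: s^2 - 10*s + 29 = (s - 5)^2 + 2^2.
Split the numerator to match: 4*s - 18 = 4·(s - 5) + 1·2.
Invert each term: 4·(s - 5)/((s - 5)^2 + 4) ↔ 4e^(5t)cos(2t); 1·2/((s - 5)^2 + 4) ↔ e^(5t)sin(2t).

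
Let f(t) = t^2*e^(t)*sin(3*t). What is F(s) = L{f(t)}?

F(s) = 18*(s^2 - 2*s - 2)/(s^2 - 2*s + 10)^3

L{sin(3t)} = 3/(s^2 + 9).
Multiplying by e^(t) shifts s → s - 1, so L{e^(t)*sin(3*t)} = 3/((s - 1)^2 + 9).
Then apply L{t^2·g(t)} = (-1)^2 d^2/ds^2[G(s)] with G(s) = 3/((s - 1)^2 + 9):
differentiating 2 times and applying the sign gives 18*(s^2 - 2*s - 2)/(s^2 - 2*s + 10)^3.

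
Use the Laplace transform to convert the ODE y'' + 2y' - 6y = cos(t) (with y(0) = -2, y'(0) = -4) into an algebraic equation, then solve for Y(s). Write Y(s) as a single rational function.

Laplace-transform each side.
The derivative rules (L{y''} = s^2 Y - s·y(0) - y'(0) and L{y'} = sY - y(0), with y(0) = -2, y'(0) = -4) turn the left side into (s^2 + 2*s - 6)Y - (-2*s - 8).
The right side is L{cos(t)} = s/(s^2 + 1).
So (s^2 + 2*s - 6)Y = s/(s^2 + 1) + (-2*s - 8).
Isolate Y and clear denominators.

Y(s) = (-2*s^3 - 8*s^2 - s - 8)/(s^4 + 2*s^3 - 5*s^2 + 2*s - 6)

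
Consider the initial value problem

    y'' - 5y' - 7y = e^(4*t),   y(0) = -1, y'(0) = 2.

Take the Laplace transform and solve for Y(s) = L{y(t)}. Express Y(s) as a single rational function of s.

Laplace-transform each side.
Using L{y''} = s^2 Y - s·y(0) - y'(0) and L{y'} = sY - y(0), with y(0) = -1, y'(0) = 2, the left side becomes (s^2 - 5*s - 7)Y - (-s + 7).
The right side is L{e^(4*t)} = 1/(s - 4).
So (s^2 - 5*s - 7)Y = 1/(s - 4) + (-s + 7).
Solve for Y(s) and write it as one ratio of polynomials.

Y(s) = (-s^2 + 11*s - 27)/(s^3 - 9*s^2 + 13*s + 28)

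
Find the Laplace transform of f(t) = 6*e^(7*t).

6/(s - 7)

L{6} = 6/s.
By the first shifting theorem, multiplying by e^(7t) replaces s with s - 7.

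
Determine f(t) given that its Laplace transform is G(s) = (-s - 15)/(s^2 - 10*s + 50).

f(t) = -4*exp(5*t)*sin(5*t) - exp(5*t)*cos(5*t)

Complete the square in the denominator: s^2 - 10*s + 50 = (s - 5)^2 + 5^2.
Split the numerator to match: -s - 15 = -1·(s - 5) - 4·5.
Invert each term: -1·(s - 5)/((s - 5)^2 + 25) ↔ -e^(5t)cos(5t); -4·5/((s - 5)^2 + 25) ↔ -4e^(5t)sin(5t).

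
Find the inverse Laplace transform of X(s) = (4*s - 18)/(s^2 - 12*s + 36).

Factor the denominator: s^2 - 12*s + 36 = (s - 6)^2.
Partial fraction decomposition gives [4/(s - 6)] + [6/(s - 6)^2].
Invert each term: 4/(s - 6) ↔ 4e^(6t); 6/(s - 6)^2 ↔ 6t·e^(6t).

6*t*exp(6*t) + 4*exp(6*t)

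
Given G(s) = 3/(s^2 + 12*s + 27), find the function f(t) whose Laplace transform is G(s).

f(t) = exp(-6*t)*sinh(3*t)

Rewrite the denominator: s^2 + 12*s + 27 = (s + 6)^2 - 9.
The form in (s + 6) signals a first-shifting-theorem factor e^(-6t).
Since L{sinh(3t)} = 3/(s^2 - 9), the inverse is exp(-6*t)*sinh(3*t).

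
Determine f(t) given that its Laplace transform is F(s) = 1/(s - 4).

f(t) = exp(4*t)

Since L{e^(4t)} = 1/(s - 4), the inverse is e^(4*t).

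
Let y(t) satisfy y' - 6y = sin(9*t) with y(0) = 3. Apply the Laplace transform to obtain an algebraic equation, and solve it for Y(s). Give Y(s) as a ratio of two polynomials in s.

Transform both sides with L{·}.
With L{y'} = sY - y(0) = sY - 3: the LHS transforms to (s - 6)Y - (3).
The right side is L{sin(9*t)} = 9/(s^2 + 81).
So (s - 6)Y = 9/(s^2 + 81) + (3).
Solve for Y(s) and write it as one ratio of polynomials.

Y(s) = (3*s^2 + 252)/(s^3 - 6*s^2 + 81*s - 486)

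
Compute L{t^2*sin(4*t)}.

8*(3*s^2 - 16)/(s^2 + 16)^3

L{sin(4t)} = 4/(s^2 + 16).
Then apply L{t^2·g(t)} = (-1)^2 d^2/ds^2[H(s)] with H(s) = 4/(s^2 + 16):
differentiating 2 times and applying the sign gives 8*(3*s^2 - 16)/(s^2 + 16)^3.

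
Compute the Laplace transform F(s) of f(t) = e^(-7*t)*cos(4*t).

F(s) = (s + 7)/((s + 7)^2 + 16)

L{cos(4t)} = s/(s^2 + 16).
By the first shifting theorem, multiplying by e^(-7t) replaces s with s + 7.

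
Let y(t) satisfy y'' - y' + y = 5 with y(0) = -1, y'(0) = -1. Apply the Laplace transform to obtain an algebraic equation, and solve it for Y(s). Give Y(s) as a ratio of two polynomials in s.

Take the Laplace transform of both sides.
The derivative rules (L{y''} = s^2 Y - s·y(0) - y'(0) and L{y'} = sY - y(0), with y(0) = -1, y'(0) = -1) turn the left side into (s^2 - s + 1)Y - (-s).
The right side is L{5} = 5/s.
So (s^2 - s + 1)Y = 5/s + (-s).
Isolate Y and clear denominators.

Y(s) = (-s^2 + 5)/(s^3 - s^2 + s)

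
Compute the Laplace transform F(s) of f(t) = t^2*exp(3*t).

F(s) = 2/(s - 3)^3

L{e^(3t)} = 1/(s - 3).
Then apply L{t^2·g(t)} = (-1)^2 d^2/ds^2[G(s)] with G(s) = 1/(s - 3):
differentiating 2 times and applying the sign gives 2/(s - 3)^3.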